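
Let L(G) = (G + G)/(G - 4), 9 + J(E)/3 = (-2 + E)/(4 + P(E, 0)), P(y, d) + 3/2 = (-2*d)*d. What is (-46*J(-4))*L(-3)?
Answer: 47196/35 ≈ 1348.5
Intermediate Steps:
P(y, d) = -3/2 - 2*d² (P(y, d) = -3/2 + (-2*d)*d = -3/2 - 2*d²)
J(E) = -147/5 + 6*E/5 (J(E) = -27 + 3*((-2 + E)/(4 + (-3/2 - 2*0²))) = -27 + 3*((-2 + E)/(4 + (-3/2 - 2*0))) = -27 + 3*((-2 + E)/(4 + (-3/2 + 0))) = -27 + 3*((-2 + E)/(4 - 3/2)) = -27 + 3*((-2 + E)/(5/2)) = -27 + 3*((-2 + E)*(⅖)) = -27 + 3*(-⅘ + 2*E/5) = -27 + (-12/5 + 6*E/5) = -147/5 + 6*E/5)
L(G) = 2*G/(-4 + G) (L(G) = (2*G)/(-4 + G) = 2*G/(-4 + G))
(-46*J(-4))*L(-3) = (-46*(-147/5 + (6/5)*(-4)))*(2*(-3)/(-4 - 3)) = (-46*(-147/5 - 24/5))*(2*(-3)/(-7)) = (-46*(-171/5))*(2*(-3)*(-⅐)) = (7866/5)*(6/7) = 47196/35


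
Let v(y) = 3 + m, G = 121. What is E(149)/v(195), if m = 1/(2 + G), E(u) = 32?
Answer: 1968/185 ≈ 10.638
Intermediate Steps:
m = 1/123 (m = 1/(2 + 121) = 1/123 ≈ 0.0081301)
v(y) = 370/123 (v(y) = 3 + 1/123 = 370/123)
E(149)/v(195) = 32/(370/123) = 32*(123/370) = 1968/185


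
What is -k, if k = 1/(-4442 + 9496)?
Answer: -1/5054 ≈ -0.00019786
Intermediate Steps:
k = 1/5054 ≈ 0.00019786
-k = -1*1/5054 = -1/5054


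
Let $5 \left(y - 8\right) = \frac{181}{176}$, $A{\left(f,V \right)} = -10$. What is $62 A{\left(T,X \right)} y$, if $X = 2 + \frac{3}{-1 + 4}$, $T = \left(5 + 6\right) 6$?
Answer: $- \frac{223851}{44} \approx -5087.5$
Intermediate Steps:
$T = 66$ ($T = 11 \cdot 6 = 66$)
$X = 3$ ($X = 2 + \frac{3}{3} = 2 + 3 \cdot \frac{1}{3} = 2 + 1 = 3$)
$y = \frac{7221}{880}$ ($y = 8 + \frac{181 \cdot \frac{1}{176}}{5} = 8 + \frac{1}{5} \cdot \frac{181}{176} = 8 + \frac{181}{880} = \frac{7221}{880} \approx 8.2057$)
$62 A{\left(T,X \right)} y = 62 \left(-10\right) \frac{7221}{880} = \left(-620\right) \frac{7221}{880} = - \frac{223851}{44}$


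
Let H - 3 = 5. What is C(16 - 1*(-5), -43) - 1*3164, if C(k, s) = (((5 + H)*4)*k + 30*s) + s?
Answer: -3405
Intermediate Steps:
H = 8 (H = 3 + 5 = 8)
C(k, s) = 31*s + 52*k (C(k, s) = (((5 + 8)*4)*k + 30*s) + s = ((13*4)*k + 30*s) + s = (52*k + 30*s) + s = (30*s + 52*k) + s = 31*s + 52*k)
C(16 - 1*(-5), -43) - 1*3164 = (31*(-43) + 52*(16 - 1*(-5))) - 1*3164 = (-1333 + 52*(16 + 5)) - 3164 = (-1333 + 52*21) - 3164 = (-1333 + 1092) - 3164 = -241 - 3164 = -3405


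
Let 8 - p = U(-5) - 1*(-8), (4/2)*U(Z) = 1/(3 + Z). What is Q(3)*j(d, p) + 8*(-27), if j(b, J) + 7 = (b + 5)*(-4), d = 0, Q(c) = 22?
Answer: -810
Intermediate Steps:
U(Z) = 1/(2*(3 + Z))
p = 1/4 (p = 8 - (1/(2*(3 - 5)) - 1*(-8)) = 8 - ((1/2)/(-2) + 8) = 8 - ((1/2)*(-1/2) + 8) = 8 - (-1/4 + 8) = 8 - 1*31/4 = 8 - 31/4 = 1/4 ≈ 0.25000)
j(b, J) = -27 - 4*b (j(b, J) = -7 + (b + 5)*(-4) = -7 + (5 + b)*(-4) = -7 + (-20 - 4*b) = -27 - 4*b)
Q(3)*j(d, p) + 8*(-27) = 22*(-27 - 4*0) + 8*(-27) = 22*(-27 + 0) - 216 = 22*(-27) - 216 = -594 - 216 = -810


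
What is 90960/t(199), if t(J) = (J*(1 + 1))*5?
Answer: 9096/199 ≈ 45.709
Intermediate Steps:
t(J) = 10*J (t(J) = (J*2)*5 = (2*J)*5 = 10*J)
90960/t(199) = 90960/((10*199)) = 90960/1990 = 90960*(1/1990) = 9096/199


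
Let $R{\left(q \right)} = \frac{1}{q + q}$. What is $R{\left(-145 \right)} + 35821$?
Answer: $\frac{10388089}{290} \approx 35821.0$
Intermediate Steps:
$R{\left(q \right)} = \frac{1}{2 q}$
$R{\left(-145 \right)} + 35821 = \frac{1}{2 \left(-145\right)} + 35821 = \frac{1}{2} \left(- \frac{1}{145}\right) + 35821 = - \frac{1}{290} + 35821 = \frac{10388089}{290}$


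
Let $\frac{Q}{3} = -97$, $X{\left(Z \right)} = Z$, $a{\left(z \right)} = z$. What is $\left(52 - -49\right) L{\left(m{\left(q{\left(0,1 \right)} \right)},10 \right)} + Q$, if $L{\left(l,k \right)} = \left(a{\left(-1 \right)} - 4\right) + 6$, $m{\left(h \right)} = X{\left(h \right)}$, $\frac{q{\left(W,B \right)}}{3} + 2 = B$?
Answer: $-190$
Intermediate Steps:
$q{\left(W,B \right)} = -6 + 3 B$
$m{\left(h \right)} = h$
$Q = -291$ ($Q = 3 \left(-97\right) = -291$)
$L{\left(l,k \right)} = 1$ ($L{\left(l,k \right)} = \left(-1 - 4\right) + 6 = -5 + 6 = 1$)
$\left(52 - -49\right) L{\left(m{\left(q{\left(0,1 \right)} \right)},10 \right)} + Q = \left(52 - -49\right) 1 - 291 = \left(52 + 49\right) 1 - 291 = 101 \cdot 1 - 291 = 101 - 291 = -190$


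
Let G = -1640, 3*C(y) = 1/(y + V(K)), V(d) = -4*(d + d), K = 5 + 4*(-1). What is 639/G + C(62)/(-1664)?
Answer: -21531949/55261440 ≈ -0.38964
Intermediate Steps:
K = 1 (K = 5 - 4 = 1)
V(d) = -8*d
C(y) = 1/(3*(-8 + y)) (C(y) = 1/(3*(y - 8*1)) = 1/(3*(y - 8)) = 1/(3*(-8 + y)))
639/G + C(62)/(-1664) = 639/(-1640) + (1/(3*(-8 + 62)))/(-1664) = 639*(-1/1640) + ((1/3)/54)*(-1/1664) = -639/1640 + ((1/3)*(1/54))*(-1/1664) = -639/1640 + (1/162)*(-1/1664) = -639/1640 - 1/269568 = -21531949/55261440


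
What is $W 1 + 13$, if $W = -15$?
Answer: $-2$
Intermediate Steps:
$W 1 + 13 = \left(-15\right) 1 + 13 = -15 + 13 = -2$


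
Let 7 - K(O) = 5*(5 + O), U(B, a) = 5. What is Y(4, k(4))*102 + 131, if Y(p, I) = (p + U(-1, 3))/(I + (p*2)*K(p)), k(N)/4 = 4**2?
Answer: 5087/40 ≈ 127.18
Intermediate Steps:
k(N) = 64 (k(N) = 4*4**2 = 4*16 = 64)
K(O) = -18 - 5*O (K(O) = 7 - 5*(5 + O) = 7 - (25 + 5*O) = 7 + (-25 - 5*O) = -18 - 5*O)
Y(p, I) = (5 + p)/(I + 2*p*(-18 - 5*p)) (Y(p, I) = (p + 5)/(I + (p*2)*(-18 - 5*p)) = (5 + p)/(I + (2*p)*(-18 - 5*p)) = (5 + p)/(I + 2*p*(-18 - 5*p)))
Y(4, k(4))*102 + 131 = ((5 + 4)/(64 - 2*4*(18 + 5*4)))*102 + 131 = (9/(64 - 2*4*(18 + 20)))*102 + 131 = (9/(64 - 2*4*38))*102 + 131 = (9/(64 - 304))*102 + 131 = (9/(-240))*102 + 131 = -1/240*9*102 + 131 = -3/80*102 + 131 = -153/40 + 131 = 5087/40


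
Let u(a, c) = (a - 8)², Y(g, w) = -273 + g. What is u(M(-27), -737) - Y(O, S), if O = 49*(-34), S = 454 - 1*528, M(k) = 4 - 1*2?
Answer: 1975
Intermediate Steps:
M(k) = 2 (M(k) = 4 - 2 = 2)
S = -74 (S = 454 - 528 = -74)
O = -1666
u(a, c) = (-8 + a)²
u(M(-27), -737) - Y(O, S) = (-8 + 2)² - (-273 - 1666) = (-6)² - 1*(-1939) = 36 + 1939 = 1975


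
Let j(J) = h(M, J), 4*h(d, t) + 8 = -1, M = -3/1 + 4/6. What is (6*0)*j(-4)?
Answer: 0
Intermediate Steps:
M = -7/3 (M = -3*1 + 4*(1/6) = -3 + 2/3 = -7/3 ≈ -2.3333)
h(d, t) = -9/4 (h(d, t) = -2 + (1/4)*(-1) = -2 - 1/4 = -9/4)
j(J) = -9/4
(6*0)*j(-4) = (6*0)*(-9/4) = 0*(-9/4) = 0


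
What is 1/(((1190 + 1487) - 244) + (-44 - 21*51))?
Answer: 1/1318 ≈ 0.00075873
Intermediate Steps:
1/(((1190 + 1487) - 244) + (-44 - 21*51)) = 1/((2677 - 244) + (-44 - 1071)) = 1/(2433 - 1115) = 1/1318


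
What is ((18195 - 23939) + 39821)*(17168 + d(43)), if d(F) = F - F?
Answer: 585033936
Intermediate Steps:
d(F) = 0
((18195 - 23939) + 39821)*(17168 + d(43)) = ((18195 - 23939) + 39821)*(17168 + 0) = (-5744 + 39821)*17168 = 34077*17168 = 585033936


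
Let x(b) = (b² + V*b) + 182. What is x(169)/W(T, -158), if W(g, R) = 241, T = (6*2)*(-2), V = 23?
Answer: 32630/241 ≈ 135.39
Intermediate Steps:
x(b) = 182 + b² + 23*b (x(b) = (b² + 23*b) + 182 = 182 + b² + 23*b)
T = -24 (T = 12*(-2) = -24)
x(169)/W(T, -158) = (182 + 169² + 23*169)/241 = (182 + 28561 + 3887)*(1/241) = 32630*(1/241) = 32630/241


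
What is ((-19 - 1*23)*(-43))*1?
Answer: 1806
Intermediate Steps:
((-19 - 1*23)*(-43))*1 = ((-19 - 23)*(-43))*1 = -42*(-43)*1 = 1806*1 = 1806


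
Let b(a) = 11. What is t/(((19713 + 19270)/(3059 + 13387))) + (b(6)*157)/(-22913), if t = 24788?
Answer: 849156841853/81201589 ≈ 10457.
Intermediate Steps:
t/(((19713 + 19270)/(3059 + 13387))) + (b(6)*157)/(-22913) = 24788/(((19713 + 19270)/(3059 + 13387))) + (11*157)/(-22913) = 24788/((38983/16446)) + 1727*(-1/22913) = 24788/((38983*(1/16446))) - 157/2083 = 24788/(38983/16446) - 157/2083 = 24788*(16446/38983) - 157/2083 = 407663448/38983 - 157/2083 = 849156841853/81201589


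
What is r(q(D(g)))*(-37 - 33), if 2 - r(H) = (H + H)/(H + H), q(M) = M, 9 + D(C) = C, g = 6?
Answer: -70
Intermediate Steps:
D(C) = -9 + C
r(H) = 1 (r(H) = 2 - (H + H)/(H + H) = 2 - 2*H/(2*H) = 2 - 2*H*1/(2*H) = 2 - 1*1 = 2 - 1 = 1)
r(q(D(g)))*(-37 - 33) = 1*(-37 - 33) = 1*(-70) = -70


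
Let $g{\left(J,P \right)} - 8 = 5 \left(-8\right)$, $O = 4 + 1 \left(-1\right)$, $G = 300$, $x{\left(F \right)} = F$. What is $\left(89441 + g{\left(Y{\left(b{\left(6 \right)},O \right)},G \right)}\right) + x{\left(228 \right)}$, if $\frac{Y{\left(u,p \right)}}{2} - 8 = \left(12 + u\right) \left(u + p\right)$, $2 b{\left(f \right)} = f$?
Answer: $89637$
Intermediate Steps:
$O = 3$ ($O = 4 - 1 = 3$)
$b{\left(f \right)} = \frac{f}{2}$
$Y{\left(u,p \right)} = 16 + 2 \left(12 + u\right) \left(p + u\right)$ ($Y{\left(u,p \right)} = 16 + 2 \left(12 + u\right) \left(u + p\right) = 16 + 2 \left(12 + u\right) \left(p + u\right)$)
$g{\left(J,P \right)} = -32$ ($g{\left(J,P \right)} = 8 + 5 \left(-8\right) = 8 - 40 = -32$)
$\left(89441 + g{\left(Y{\left(b{\left(6 \right)},O \right)},G \right)}\right) + x{\left(228 \right)} = \left(89441 - 32\right) + 228 = 89409 + 228 = 89637$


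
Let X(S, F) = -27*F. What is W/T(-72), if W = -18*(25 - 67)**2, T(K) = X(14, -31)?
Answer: -1176/31 ≈ -37.935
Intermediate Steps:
T(K) = 837 (T(K) = -27*(-31) = 837)
W = -31752 (W = -18*(-42)**2 = -18*1764 = -31752)
W/T(-72) = -31752/837 = -31752*1/837 = -1176/31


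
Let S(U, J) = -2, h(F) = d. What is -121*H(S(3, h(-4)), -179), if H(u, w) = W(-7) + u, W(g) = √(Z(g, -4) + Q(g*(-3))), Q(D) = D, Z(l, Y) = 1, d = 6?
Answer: 242 - 121*√22 ≈ -325.54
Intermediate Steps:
h(F) = 6
W(g) = √(1 - 3*g) (W(g) = √(1 + g*(-3)) = √(1 - 3*g))
H(u, w) = u + √22 (H(u, w) = √(1 - 3*(-7)) + u = √(1 + 21) + u = √22 + u = u + √22)
-121*H(S(3, h(-4)), -179) = -121*(-2 + √22) = 242 - 121*√22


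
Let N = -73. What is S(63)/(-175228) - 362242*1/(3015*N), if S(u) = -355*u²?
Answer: 5261798531/543194460 ≈ 9.6868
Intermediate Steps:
S(63)/(-175228) - 362242*1/(3015*N) = -355*63²/(-175228) - 362242/((67*45)*(-73)) = -355*3969*(-1/175228) - 362242/(3015*(-73)) = -1408995*(-1/175228) - 362242/(-220095) = 19845/2468 - 362242*(-1/220095) = 19845/2468 + 362242/220095 = 5261798531/543194460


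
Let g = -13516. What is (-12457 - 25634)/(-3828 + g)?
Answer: 38091/17344 ≈ 2.1962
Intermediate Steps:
(-12457 - 25634)/(-3828 + g) = (-12457 - 25634)/(-3828 - 13516) = -38091/(-17344) = -38091*(-1/17344) = 38091/17344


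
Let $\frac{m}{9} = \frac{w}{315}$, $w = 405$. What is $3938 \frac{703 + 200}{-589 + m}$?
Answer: $- \frac{289443}{47} \approx -6158.4$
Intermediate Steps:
$m = \frac{81}{7}$ ($m = 9 \cdot \frac{405}{315} = 9 \cdot 405 \cdot \frac{1}{315} = 9 \cdot \frac{9}{7} = \frac{81}{7} \approx 11.571$)
$3938 \frac{703 + 200}{-589 + m} = 3938 \frac{703 + 200}{-589 + \frac{81}{7}} = 3938 \frac{903}{- \frac{4042}{7}} = 3938 \cdot 903 \left(- \frac{7}{4042}\right) = 3938 \left(- \frac{147}{94}\right) = - \frac{289443}{47}$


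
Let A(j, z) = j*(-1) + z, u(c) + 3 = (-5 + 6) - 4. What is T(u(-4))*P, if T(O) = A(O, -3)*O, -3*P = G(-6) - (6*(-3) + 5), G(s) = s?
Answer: 42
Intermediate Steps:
u(c) = -6 (u(c) = -3 + ((-5 + 6) - 4) = -3 + (1 - 4) = -3 - 3 = -6)
A(j, z) = z - j (A(j, z) = -j + z = z - j)
P = -7/3 (P = -(-6 - (6*(-3) + 5))/3 = -(-6 - (-18 + 5))/3 = -(-6 - 1*(-13))/3 = -(-6 + 13)/3 = -1/3*7 = -7/3 ≈ -2.3333)
T(O) = O*(-3 - O) (T(O) = (-3 - O)*O = O*(-3 - O))
T(u(-4))*P = -1*(-6)*(3 - 6)*(-7/3) = -1*(-6)*(-3)*(-7/3) = -18*(-7/3) = 42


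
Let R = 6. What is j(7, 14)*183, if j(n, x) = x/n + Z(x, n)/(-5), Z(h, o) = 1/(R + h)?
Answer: 36417/100 ≈ 364.17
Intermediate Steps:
Z(h, o) = 1/(6 + h)
j(n, x) = -1/(5*(6 + x)) + x/n (j(n, x) = x/n + 1/((6 + x)*(-5)) = x/n - 1/5/(6 + x) = x/n - 1/(5*(6 + x)) = -1/(5*(6 + x)) + x/n)
j(7, 14)*183 = ((-1/5*7 + 14*(6 + 14))/(7*(6 + 14)))*183 = ((1/7)*(-7/5 + 14*20)/20)*183 = ((1/7)*(1/20)*(-7/5 + 280))*183 = ((1/7)*(1/20)*(1393/5))*183 = (199/100)*183 = 36417/100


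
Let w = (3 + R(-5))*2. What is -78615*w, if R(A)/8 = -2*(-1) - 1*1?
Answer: -1729530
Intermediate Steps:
R(A) = 8 (R(A) = 8*(-2*(-1) - 1*1) = 8*(2 - 1) = 8*1 = 8)
w = 22 (w = (3 + 8)*2 = 11*2 = 22)
-78615*w = -78615*22 = -1729530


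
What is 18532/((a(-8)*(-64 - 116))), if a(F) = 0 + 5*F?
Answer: 4633/1800 ≈ 2.5739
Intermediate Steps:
a(F) = 5*F
18532/((a(-8)*(-64 - 116))) = 18532/(((5*(-8))*(-64 - 116))) = 18532/((-40*(-180))) = 18532/7200 = 18532*(1/7200) = 4633/1800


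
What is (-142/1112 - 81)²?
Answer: 2034641449/309136 ≈ 6581.7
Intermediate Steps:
(-142/1112 - 81)² = (-142*1/1112 - 81)² = (-71/556 - 81)² = (-45107/556)² = 2034641449/309136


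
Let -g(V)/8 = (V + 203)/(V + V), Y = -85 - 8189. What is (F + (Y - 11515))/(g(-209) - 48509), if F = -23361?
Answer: 1803670/2027681 ≈ 0.88952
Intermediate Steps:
Y = -8274
g(V) = -4*(203 + V)/V (g(V) = -8*(V + 203)/(V + V) = -8*(203 + V)/(2*V) = -8*(203 + V)*1/(2*V) = -4*(203 + V)/V)
(F + (Y - 11515))/(g(-209) - 48509) = (-23361 + (-8274 - 11515))/((-4 - 812/(-209)) - 48509) = (-23361 - 19789)/((-4 - 812*(-1/209)) - 48509) = -43150/((-4 + 812/209) - 48509) = -43150/(-24/209 - 48509) = -43150/(-10138405/209) = -43150*(-209/10138405) = 1803670/2027681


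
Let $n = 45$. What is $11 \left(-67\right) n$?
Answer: $-33165$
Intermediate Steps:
$11 \left(-67\right) n = 11 \left(-67\right) 45 = \left(-737\right) 45 = -33165$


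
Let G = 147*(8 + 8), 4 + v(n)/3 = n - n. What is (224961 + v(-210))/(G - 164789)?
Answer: -224949/162437 ≈ -1.3848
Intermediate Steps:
v(n) = -12 (v(n) = -12 + 3*(n - n) = -12 + 3*0 = -12 + 0 = -12)
G = 2352 (G = 147*16 = 2352)
(224961 + v(-210))/(G - 164789) = (224961 - 12)/(2352 - 164789) = 224949/(-162437) = 224949*(-1/162437) = -224949/162437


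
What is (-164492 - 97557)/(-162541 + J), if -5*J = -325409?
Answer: 1310245/487296 ≈ 2.6888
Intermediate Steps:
J = 325409/5 (J = -1/5*(-325409) = 325409/5 ≈ 65082.)
(-164492 - 97557)/(-162541 + J) = (-164492 - 97557)/(-162541 + 325409/5) = -262049/(-487296/5) = -262049*(-5/487296) = 1310245/487296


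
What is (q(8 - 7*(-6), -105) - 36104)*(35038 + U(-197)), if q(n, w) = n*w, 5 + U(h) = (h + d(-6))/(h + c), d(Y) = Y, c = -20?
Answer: -1448793368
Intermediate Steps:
U(h) = -5 + (-6 + h)/(-20 + h) (U(h) = -5 + (h - 6)/(h - 20) = -5 + (-6 + h)/(-20 + h))
(q(8 - 7*(-6), -105) - 36104)*(35038 + U(-197)) = ((8 - 7*(-6))*(-105) - 36104)*(35038 + 2*(47 - 2*(-197))/(-20 - 197)) = ((8 + 42)*(-105) - 36104)*(35038 + 2*(47 + 394)/(-217)) = (50*(-105) - 36104)*(35038 + 2*(-1/217)*441) = (-5250 - 36104)*(35038 - 126/31) = -41354*1086052/31 = -1448793368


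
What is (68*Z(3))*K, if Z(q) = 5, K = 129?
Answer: 43860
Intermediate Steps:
(68*Z(3))*K = (68*5)*129 = 340*129 = 43860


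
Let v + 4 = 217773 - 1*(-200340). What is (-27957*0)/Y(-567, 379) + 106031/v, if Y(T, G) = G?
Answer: 106031/418109 ≈ 0.25360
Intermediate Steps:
v = 418109 (v = -4 + (217773 - 1*(-200340)) = -4 + (217773 + 200340) = -4 + 418113 = 418109)
(-27957*0)/Y(-567, 379) + 106031/v = -27957*0/379 + 106031/418109 = 0*(1/379) + 106031*(1/418109) = 0 + 106031/418109 = 106031/418109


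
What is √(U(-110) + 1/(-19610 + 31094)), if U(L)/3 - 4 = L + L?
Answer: I*√2373880289/1914 ≈ 25.456*I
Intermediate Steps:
U(L) = 12 + 6*L (U(L) = 12 + 3*(L + L) = 12 + 3*(2*L) = 12 + 6*L)
√(U(-110) + 1/(-19610 + 31094)) = √((12 + 6*(-110)) + 1/(-19610 + 31094)) = √((12 - 660) + 1/11484) = √(-648 + 1/11484) = √(-7441631/11484) = I*√2373880289/1914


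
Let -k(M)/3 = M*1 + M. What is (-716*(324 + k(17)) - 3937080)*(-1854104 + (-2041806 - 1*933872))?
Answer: 19782941625024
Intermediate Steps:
k(M) = -6*M (k(M) = -3*(M*1 + M) = -3*(M + M) = -6*M)
(-716*(324 + k(17)) - 3937080)*(-1854104 + (-2041806 - 1*933872)) = (-716*(324 - 6*17) - 3937080)*(-1854104 + (-2041806 - 1*933872)) = (-716*(324 - 102) - 3937080)*(-1854104 + (-2041806 - 933872)) = (-716*222 - 3937080)*(-1854104 - 2975678) = (-158952 - 3937080)*(-4829782) = -4096032*(-4829782) = 19782941625024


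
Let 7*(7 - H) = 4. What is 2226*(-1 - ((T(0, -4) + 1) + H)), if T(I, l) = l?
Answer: -9858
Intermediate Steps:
H = 45/7 (H = 7 - ⅐*4 = 7 - 4/7 = 45/7 ≈ 6.4286)
2226*(-1 - ((T(0, -4) + 1) + H)) = 2226*(-1 - ((-4 + 1) + 45/7)) = 2226*(-1 - (-3 + 45/7)) = 2226*(-1 - 1*24/7) = 2226*(-1 - 24/7) = 2226*(-31/7) = -9858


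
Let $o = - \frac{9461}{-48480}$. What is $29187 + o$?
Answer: $\frac{1414995221}{48480} \approx 29187.0$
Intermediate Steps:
$o = \frac{9461}{48480}$ ($o = \left(-9461\right) \left(- \frac{1}{48480}\right) = \frac{9461}{48480} \approx 0.19515$)
$29187 + o = 29187 + \frac{9461}{48480} = \frac{1414995221}{48480}$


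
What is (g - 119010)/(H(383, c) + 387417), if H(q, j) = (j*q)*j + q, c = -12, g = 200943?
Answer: 81933/442952 ≈ 0.18497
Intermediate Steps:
H(q, j) = q + q*j**2 (H(q, j) = q*j**2 + q = q + q*j**2)
(g - 119010)/(H(383, c) + 387417) = (200943 - 119010)/(383*(1 + (-12)**2) + 387417) = 81933/(383*(1 + 144) + 387417) = 81933/(383*145 + 387417) = 81933/(55535 + 387417) = 81933/442952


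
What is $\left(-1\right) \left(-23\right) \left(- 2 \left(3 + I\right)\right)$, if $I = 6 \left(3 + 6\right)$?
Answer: $-2622$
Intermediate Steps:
$I = 54$ ($I = 6 \cdot 9 = 54$)
$\left(-1\right) \left(-23\right) \left(- 2 \left(3 + I\right)\right) = \left(-1\right) \left(-23\right) \left(- 2 \left(3 + 54\right)\right) = 23 \left(\left(-2\right) 57\right) = 23 \left(-114\right) = -2622$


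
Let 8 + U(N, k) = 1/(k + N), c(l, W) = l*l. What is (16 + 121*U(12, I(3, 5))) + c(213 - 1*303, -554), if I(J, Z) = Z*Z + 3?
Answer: 286041/40 ≈ 7151.0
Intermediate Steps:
I(J, Z) = 3 + Z² (I(J, Z) = Z² + 3 = 3 + Z²)
c(l, W) = l²
U(N, k) = -8 + 1/(N + k) (U(N, k) = -8 + 1/(k + N) = -8 + 1/(N + k))
(16 + 121*U(12, I(3, 5))) + c(213 - 1*303, -554) = (16 + 121*((1 - 8*12 - 8*(3 + 5²))/(12 + (3 + 5²)))) + (213 - 1*303)² = (16 + 121*((1 - 96 - 8*(3 + 25))/(12 + (3 + 25)))) + (213 - 303)² = (16 + 121*((1 - 96 - 8*28)/(12 + 28))) + (-90)² = (16 + 121*((1 - 96 - 224)/40)) + 8100 = (16 + 121*((1/40)*(-319))) + 8100 = (16 + 121*(-319/40)) + 8100 = (16 - 38599/40) + 8100 = -37959/40 + 8100 = 286041/40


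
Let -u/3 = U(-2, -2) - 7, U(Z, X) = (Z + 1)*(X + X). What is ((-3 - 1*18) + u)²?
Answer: 144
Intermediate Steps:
U(Z, X) = 2*X*(1 + Z) (U(Z, X) = (1 + Z)*(2*X) = 2*X*(1 + Z))
u = 9 (u = -3*(2*(-2)*(1 - 2) - 7) = -3*(2*(-2)*(-1) - 7) = -3*(4 - 7) = -3*(-3) = 9)
((-3 - 1*18) + u)² = ((-3 - 1*18) + 9)² = ((-3 - 18) + 9)² = (-21 + 9)² = (-12)² = 144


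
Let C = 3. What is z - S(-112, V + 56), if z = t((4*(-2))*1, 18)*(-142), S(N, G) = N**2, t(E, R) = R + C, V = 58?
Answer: -15526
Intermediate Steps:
t(E, R) = 3 + R (t(E, R) = R + 3 = 3 + R)
z = -2982 (z = (3 + 18)*(-142) = 21*(-142) = -2982)
z - S(-112, V + 56) = -2982 - 1*(-112)**2 = -2982 - 1*12544 = -2982 - 12544 = -15526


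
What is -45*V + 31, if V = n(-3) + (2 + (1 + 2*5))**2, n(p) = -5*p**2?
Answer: -5549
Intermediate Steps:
V = 124 (V = -5*(-3)**2 + (2 + (1 + 2*5))**2 = -5*9 + (2 + (1 + 10))**2 = -45 + (2 + 11)**2 = -45 + 13**2 = -45 + 169 = 124)
-45*V + 31 = -45*124 + 31 = -5580 + 31 = -5549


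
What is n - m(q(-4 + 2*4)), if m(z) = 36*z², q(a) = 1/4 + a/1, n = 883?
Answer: 931/4 ≈ 232.75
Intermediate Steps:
q(a) = ¼ + a (q(a) = 1*(¼) + a*1 = ¼ + a)
n - m(q(-4 + 2*4)) = 883 - 36*(¼ + (-4 + 2*4))² = 883 - 36*(¼ + (-4 + 8))² = 883 - 36*(¼ + 4)² = 883 - 36*(17/4)² = 883 - 36*289/16 = 883 - 1*2601/4 = 883 - 2601/4 = 931/4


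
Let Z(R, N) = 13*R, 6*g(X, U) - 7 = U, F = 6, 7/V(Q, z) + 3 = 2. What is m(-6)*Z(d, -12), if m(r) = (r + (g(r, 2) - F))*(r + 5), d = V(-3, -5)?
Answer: -1911/2 ≈ -955.50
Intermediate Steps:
V(Q, z) = -7 (V(Q, z) = 7/(-3 + 2) = 7/(-1) = 7*(-1) = -7)
g(X, U) = 7/6 + U/6
d = -7
m(r) = (5 + r)*(-9/2 + r) (m(r) = (r + ((7/6 + (1/6)*2) - 1*6))*(r + 5) = (r + ((7/6 + 1/3) - 6))*(5 + r) = (r + (3/2 - 6))*(5 + r) = (r - 9/2)*(5 + r) = (-9/2 + r)*(5 + r) = (5 + r)*(-9/2 + r))
m(-6)*Z(d, -12) = (-45/2 + (-6)**2 + (1/2)*(-6))*(13*(-7)) = (-45/2 + 36 - 3)*(-91) = (21/2)*(-91) = -1911/2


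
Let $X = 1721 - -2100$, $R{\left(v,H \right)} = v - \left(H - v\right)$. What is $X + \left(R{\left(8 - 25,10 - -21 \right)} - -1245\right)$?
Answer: $5001$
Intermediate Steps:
$R{\left(v,H \right)} = - H + 2 v$
$X = 3821$ ($X = 1721 + 2100 = 3821$)
$X + \left(R{\left(8 - 25,10 - -21 \right)} - -1245\right) = 3821 - \left(-1214 - 2 \left(8 - 25\right)\right) = 3821 + \left(\left(- (10 + 21) + 2 \left(8 - 25\right)\right) + 1245\right) = 3821 + \left(\left(\left(-1\right) 31 + 2 \left(-17\right)\right) + 1245\right) = 3821 + \left(\left(-31 - 34\right) + 1245\right) = 3821 + \left(-65 + 1245\right) = 3821 + 1180 = 5001$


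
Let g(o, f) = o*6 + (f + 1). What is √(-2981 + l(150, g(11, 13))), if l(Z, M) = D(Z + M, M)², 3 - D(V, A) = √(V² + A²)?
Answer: 2*√(14082 - 15*√593) ≈ 234.24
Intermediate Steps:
g(o, f) = 1 + f + 6*o (g(o, f) = 6*o + (1 + f) = 1 + f + 6*o)
D(V, A) = 3 - √(A² + V²) (D(V, A) = 3 - √(V² + A²) = 3 - √(A² + V²))
l(Z, M) = (3 - √(M² + (M + Z)²))² (l(Z, M) = (3 - √(M² + (Z + M)²))² = (3 - √(M² + (M + Z)²))²)
√(-2981 + l(150, g(11, 13))) = √(-2981 + (-3 + √((1 + 13 + 6*11)² + ((1 + 13 + 6*11) + 150)²))²) = √(-2981 + (-3 + √((1 + 13 + 66)² + ((1 + 13 + 66) + 150)²))²) = √(-2981 + (-3 + √(80² + (80 + 150)²))²) = √(-2981 + (-3 + √(6400 + 230²))²) = √(-2981 + (-3 + √(6400 + 52900))²) = √(-2981 + (-3 + √59300)²) = √(-2981 + (-3 + 10*√593)²)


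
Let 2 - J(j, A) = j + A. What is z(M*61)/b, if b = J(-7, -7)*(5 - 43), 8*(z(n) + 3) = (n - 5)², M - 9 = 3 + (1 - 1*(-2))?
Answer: -207019/1216 ≈ -170.25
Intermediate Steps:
M = 15 (M = 9 + (3 + (1 - 1*(-2))) = 9 + (3 + (1 + 2)) = 9 + (3 + 3) = 9 + 6 = 15)
J(j, A) = 2 - A - j (J(j, A) = 2 - (j + A) = 2 - (A + j) = 2 + (-A - j) = 2 - A - j)
z(n) = -3 + (-5 + n)²/8 (z(n) = -3 + (n - 5)²/8 = -3 + (-5 + n)²/8)
b = -608 (b = (2 - 1*(-7) - 1*(-7))*(5 - 43) = (2 + 7 + 7)*(-38) = 16*(-38) = -608)
z(M*61)/b = (-3 + (-5 + 15*61)²/8)/(-608) = (-3 + (-5 + 915)²/8)*(-1/608) = (-3 + (⅛)*910²)*(-1/608) = (-3 + (⅛)*828100)*(-1/608) = (-3 + 207025/2)*(-1/608) = (207019/2)*(-1/608) = -207019/1216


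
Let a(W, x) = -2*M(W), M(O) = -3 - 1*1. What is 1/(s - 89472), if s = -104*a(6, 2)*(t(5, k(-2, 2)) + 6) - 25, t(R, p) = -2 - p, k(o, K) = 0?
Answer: -1/92825 ≈ -1.0773e-5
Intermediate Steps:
M(O) = -4 (M(O) = -3 - 1 = -4)
a(W, x) = 8 (a(W, x) = -2*(-4) = 8)
s = -3353 (s = -832*((-2 - 1*0) + 6) - 25 = -832*((-2 + 0) + 6) - 25 = -832*(-2 + 6) - 25 = -832*4 - 25 = -104*32 - 25 = -3328 - 25 = -3353)
1/(s - 89472) = 1/(-3353 - 89472) = 1/(-92825) = -1/92825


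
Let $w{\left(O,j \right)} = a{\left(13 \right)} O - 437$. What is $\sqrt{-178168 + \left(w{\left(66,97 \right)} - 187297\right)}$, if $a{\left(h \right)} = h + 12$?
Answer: $2 i \sqrt{91063} \approx 603.53 i$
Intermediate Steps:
$a{\left(h \right)} = 12 + h$
$w{\left(O,j \right)} = -437 + 25 O$ ($w{\left(O,j \right)} = \left(12 + 13\right) O - 437 = 25 O - 437 = -437 + 25 O$)
$\sqrt{-178168 + \left(w{\left(66,97 \right)} - 187297\right)} = \sqrt{-178168 + \left(\left(-437 + 25 \cdot 66\right) - 187297\right)} = \sqrt{-178168 + \left(\left(-437 + 1650\right) - 187297\right)} = \sqrt{-178168 + \left(1213 - 187297\right)} = \sqrt{-178168 - 186084} = \sqrt{-364252} = 2 i \sqrt{91063}$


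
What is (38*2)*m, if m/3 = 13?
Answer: 2964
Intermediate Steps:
m = 39 (m = 3*13 = 39)
(38*2)*m = (38*2)*39 = 76*39 = 2964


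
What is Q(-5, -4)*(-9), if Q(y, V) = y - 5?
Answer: 90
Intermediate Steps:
Q(y, V) = -5 + y
Q(-5, -4)*(-9) = (-5 - 5)*(-9) = -10*(-9) = 90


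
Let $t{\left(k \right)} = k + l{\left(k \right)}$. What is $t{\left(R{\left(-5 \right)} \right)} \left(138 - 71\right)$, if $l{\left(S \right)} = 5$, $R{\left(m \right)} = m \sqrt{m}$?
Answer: $335 - 335 i \sqrt{5} \approx 335.0 - 749.08 i$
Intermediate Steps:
$R{\left(m \right)} = m^{\frac{3}{2}}$
$t{\left(k \right)} = 5 + k$ ($t{\left(k \right)} = k + 5 = 5 + k$)
$t{\left(R{\left(-5 \right)} \right)} \left(138 - 71\right) = \left(5 + \left(-5\right)^{\frac{3}{2}}\right) \left(138 - 71\right) = \left(5 - 5 i \sqrt{5}\right) 67 = 335 - 335 i \sqrt{5}$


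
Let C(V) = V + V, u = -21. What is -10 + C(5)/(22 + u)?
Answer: 0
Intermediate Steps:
C(V) = 2*V
-10 + C(5)/(22 + u) = -10 + (2*5)/(22 - 21) = -10 + 10/1 = -10 + 10*1 = -10 + 10 = 0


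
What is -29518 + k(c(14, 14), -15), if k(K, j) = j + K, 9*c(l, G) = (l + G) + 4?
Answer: -265765/9 ≈ -29529.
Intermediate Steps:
c(l, G) = 4/9 + G/9 + l/9 (c(l, G) = ((l + G) + 4)/9 = ((G + l) + 4)/9 = (4 + G + l)/9 = 4/9 + G/9 + l/9)
k(K, j) = K + j
-29518 + k(c(14, 14), -15) = -29518 + ((4/9 + (⅑)*14 + (⅑)*14) - 15) = -29518 + ((4/9 + 14/9 + 14/9) - 15) = -29518 + (32/9 - 15) = -29518 - 103/9 = -265765/9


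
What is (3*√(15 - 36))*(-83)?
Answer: -249*I*√21 ≈ -1141.1*I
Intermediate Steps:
(3*√(15 - 36))*(-83) = (3*√(-21))*(-83) = (3*(I*√21))*(-83) = (3*I*√21)*(-83) = -249*I*√21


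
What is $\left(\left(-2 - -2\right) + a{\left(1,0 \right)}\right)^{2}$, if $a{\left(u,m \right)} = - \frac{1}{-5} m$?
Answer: $0$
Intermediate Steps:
$a{\left(u,m \right)} = \frac{m}{5}$ ($a{\left(u,m \right)} = \left(-1\right) \left(- \frac{1}{5}\right) m = \frac{m}{5}$)
$\left(\left(-2 - -2\right) + a{\left(1,0 \right)}\right)^{2} = \left(\left(-2 - -2\right) + \frac{1}{5} \cdot 0\right)^{2} = \left(\left(-2 + 2\right) + 0\right)^{2} = \left(0 + 0\right)^{2} = 0^{2} = 0$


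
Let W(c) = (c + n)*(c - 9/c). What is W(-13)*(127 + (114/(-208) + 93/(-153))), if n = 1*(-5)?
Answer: 80097240/2873 ≈ 27879.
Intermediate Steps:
n = -5
W(c) = (-5 + c)*(c - 9/c) (W(c) = (c - 5)*(c - 9/c) = (-5 + c)*(c - 9/c))
W(-13)*(127 + (114/(-208) + 93/(-153))) = (-9 + (-13)² - 5*(-13) + 45/(-13))*(127 + (114/(-208) + 93/(-153))) = (-9 + 169 + 65 + 45*(-1/13))*(127 + (114*(-1/208) + 93*(-1/153))) = (-9 + 169 + 65 - 45/13)*(127 + (-57/104 - 31/51)) = 2880*(127 - 6131/5304)/13 = (2880/13)*(667477/5304) = 80097240/2873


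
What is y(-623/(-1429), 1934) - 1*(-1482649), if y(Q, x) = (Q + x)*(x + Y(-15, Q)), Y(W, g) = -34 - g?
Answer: 10531283248002/2042041 ≈ 5.1572e+6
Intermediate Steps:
y(Q, x) = (Q + x)*(-34 + x - Q) (y(Q, x) = (Q + x)*(x + (-34 - Q)) = (Q + x)*(-34 + x - Q))
y(-623/(-1429), 1934) - 1*(-1482649) = (1934² - (-623/(-1429))² - (-21182)/(-1429) - 34*1934) - 1*(-1482649) = (3740356 - (-623*(-1/1429))² - (-21182)*(-1)/1429 - 65756) + 1482649 = (3740356 - (623/1429)² - 34*623/1429 - 65756) + 1482649 = (3740356 - 1*388129/2042041 - 21182/1429 - 65756) + 1482649 = (3740356 - 388129/2042041 - 21182/1429 - 65756) + 1482649 = 7503653201393/2042041 + 1482649 = 10531283248002/2042041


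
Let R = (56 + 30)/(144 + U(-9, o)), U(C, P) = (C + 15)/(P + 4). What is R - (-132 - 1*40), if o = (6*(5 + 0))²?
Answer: 11234524/65091 ≈ 172.60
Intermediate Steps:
o = 900 (o = (6*5)² = 30² = 900)
U(C, P) = (15 + C)/(4 + P)
R = 38872/65091 (R = (56 + 30)/(144 + (15 - 9)/(4 + 900)) = 86/(144 + 6/904) = 86/(144 + (1/904)*6) = 86/(144 + 3/452) = 86/(65091/452) = 86*(452/65091) = 38872/65091 ≈ 0.59719)
R - (-132 - 1*40) = 38872/65091 - (-132 - 1*40) = 38872/65091 - (-132 - 40) = 38872/65091 - 1*(-172) = 38872/65091 + 172 = 11234524/65091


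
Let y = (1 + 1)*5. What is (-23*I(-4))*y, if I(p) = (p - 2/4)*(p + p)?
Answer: -8280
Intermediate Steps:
I(p) = 2*p*(-½ + p) (I(p) = (p - 2*¼)*(2*p) = (p - ½)*(2*p) = (-½ + p)*(2*p) = 2*p*(-½ + p))
y = 10 (y = 2*5 = 10)
(-23*I(-4))*y = -(-92)*(-1 + 2*(-4))*10 = -(-92)*(-1 - 8)*10 = -(-92)*(-9)*10 = -23*36*10 = -828*10 = -8280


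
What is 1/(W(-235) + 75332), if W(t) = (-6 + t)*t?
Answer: 1/131967 ≈ 7.5776e-6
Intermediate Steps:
W(t) = t*(-6 + t)
1/(W(-235) + 75332) = 1/(-235*(-6 - 235) + 75332) = 1/(-235*(-241) + 75332) = 1/(56635 + 75332) = 1/131967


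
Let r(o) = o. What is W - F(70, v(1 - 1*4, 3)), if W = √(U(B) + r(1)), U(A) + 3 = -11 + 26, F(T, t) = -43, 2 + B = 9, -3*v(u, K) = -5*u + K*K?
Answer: 43 + √13 ≈ 46.606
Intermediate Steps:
v(u, K) = -K²/3 + 5*u/3 (v(u, K) = -(-5*u + K*K)/3 = -(-5*u + K²)/3 = -(K² - 5*u)/3 = -K²/3 + 5*u/3)
B = 7 (B = -2 + 9 = 7)
U(A) = 12 (U(A) = -3 + (-11 + 26) = -3 + 15 = 12)
W = √13 (W = √(12 + 1) = √13 ≈ 3.6056)
W - F(70, v(1 - 1*4, 3)) = √13 - 1*(-43) = √13 + 43 = 43 + √13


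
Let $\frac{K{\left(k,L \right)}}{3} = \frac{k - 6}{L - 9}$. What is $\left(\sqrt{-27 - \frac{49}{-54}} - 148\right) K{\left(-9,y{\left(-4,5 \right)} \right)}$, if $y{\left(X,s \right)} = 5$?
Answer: $-1665 + \frac{5 i \sqrt{8454}}{8} \approx -1665.0 + 57.466 i$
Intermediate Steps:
$K{\left(k,L \right)} = \frac{3 \left(-6 + k\right)}{-9 + L}$ ($K{\left(k,L \right)} = 3 \frac{k - 6}{L - 9} = 3 \frac{-6 + k}{-9 + L} = \frac{3 \left(-6 + k\right)}{-9 + L}$)
$\left(\sqrt{-27 - \frac{49}{-54}} - 148\right) K{\left(-9,y{\left(-4,5 \right)} \right)} = \left(\sqrt{-27 - \frac{49}{-54}} - 148\right) \frac{3 \left(-6 - 9\right)}{-9 + 5} = \left(\sqrt{-27 - - \frac{49}{54}} - 148\right) 3 \frac{1}{-4} \left(-15\right) = \left(\sqrt{-27 + \frac{49}{54}} - 148\right) 3 \left(- \frac{1}{4}\right) \left(-15\right) = \left(\sqrt{- \frac{1409}{54}} - 148\right) \frac{45}{4} = \left(\frac{i \sqrt{8454}}{18} - 148\right) \frac{45}{4} = \left(-148 + \frac{i \sqrt{8454}}{18}\right) \frac{45}{4} = -1665 + \frac{5 i \sqrt{8454}}{8}$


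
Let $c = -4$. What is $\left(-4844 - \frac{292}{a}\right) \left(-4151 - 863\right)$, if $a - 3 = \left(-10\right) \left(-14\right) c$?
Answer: $\frac{13526849424}{557} \approx 2.4285 \cdot 10^{7}$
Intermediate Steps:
$a = -557$ ($a = 3 + \left(-10\right) \left(-14\right) \left(-4\right) = 3 + 140 \left(-4\right) = 3 - 560 = -557$)
$\left(-4844 - \frac{292}{a}\right) \left(-4151 - 863\right) = \left(-4844 - \frac{292}{-557}\right) \left(-4151 - 863\right) = \left(-4844 - - \frac{292}{557}\right) \left(-5014\right) = \left(-4844 + \frac{292}{557}\right) \left(-5014\right) = \left(- \frac{2697816}{557}\right) \left(-5014\right) = \frac{13526849424}{557}$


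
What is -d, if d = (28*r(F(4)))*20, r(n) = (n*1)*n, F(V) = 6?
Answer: -20160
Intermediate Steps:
r(n) = n**2 (r(n) = n*n = n**2)
d = 20160 (d = (28*6**2)*20 = (28*36)*20 = 1008*20 = 20160)
-d = -1*20160 = -20160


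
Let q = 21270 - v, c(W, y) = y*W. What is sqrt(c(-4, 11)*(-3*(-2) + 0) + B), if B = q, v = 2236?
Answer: sqrt(18770) ≈ 137.00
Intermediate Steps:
c(W, y) = W*y
q = 19034 (q = 21270 - 1*2236 = 21270 - 2236 = 19034)
B = 19034
sqrt(c(-4, 11)*(-3*(-2) + 0) + B) = sqrt((-4*11)*(-3*(-2) + 0) + 19034) = sqrt(-44*(6 + 0) + 19034) = sqrt(-44*6 + 19034) = sqrt(-264 + 19034) = sqrt(18770)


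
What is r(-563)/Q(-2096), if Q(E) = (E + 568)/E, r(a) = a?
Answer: -147506/191 ≈ -772.28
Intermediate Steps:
Q(E) = (568 + E)/E
r(-563)/Q(-2096) = -563*(-2096/(568 - 2096)) = -563/((-1/2096*(-1528))) = -563/191/262 = -563*262/191 = -147506/191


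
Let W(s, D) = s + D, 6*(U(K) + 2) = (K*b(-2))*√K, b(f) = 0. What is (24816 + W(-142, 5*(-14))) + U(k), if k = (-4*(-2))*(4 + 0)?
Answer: 24602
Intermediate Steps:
k = 32 (k = 8*4 = 32)
U(K) = -2 (U(K) = -2 + ((K*0)*√K)/6 = -2 + (0*√K)/6 = -2 + (⅙)*0 = -2 + 0 = -2)
W(s, D) = D + s
(24816 + W(-142, 5*(-14))) + U(k) = (24816 + (5*(-14) - 142)) - 2 = (24816 + (-70 - 142)) - 2 = (24816 - 212) - 2 = 24604 - 2 = 24602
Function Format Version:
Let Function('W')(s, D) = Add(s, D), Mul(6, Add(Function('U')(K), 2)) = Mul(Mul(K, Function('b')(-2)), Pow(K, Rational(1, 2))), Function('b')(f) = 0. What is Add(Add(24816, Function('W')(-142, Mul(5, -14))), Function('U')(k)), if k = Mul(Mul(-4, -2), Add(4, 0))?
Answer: 24602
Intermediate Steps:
k = 32 (k = Mul(8, 4) = 32)
Function('U')(K) = -2 (Function('U')(K) = Add(-2, Mul(Rational(1, 6), Mul(Mul(K, 0), Pow(K, Rational(1, 2))))) = Add(-2, Mul(Rational(1, 6), Mul(0, Pow(K, Rational(1, 2))))) = Add(-2, Mul(Rational(1, 6), 0)) = Add(-2, 0) = -2)
Function('W')(s, D) = Add(D, s)
Add(Add(24816, Function('W')(-142, Mul(5, -14))), Function('U')(k)) = Add(Add(24816, Add(Mul(5, -14), -142)), -2) = Add(Add(24816, Add(-70, -142)), -2) = Add(Add(24816, -212), -2) = Add(24604, -2) = 24602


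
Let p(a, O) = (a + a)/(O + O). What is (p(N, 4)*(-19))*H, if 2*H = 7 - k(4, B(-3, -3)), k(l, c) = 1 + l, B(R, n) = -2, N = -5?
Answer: 95/4 ≈ 23.750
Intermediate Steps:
p(a, O) = a/O (p(a, O) = (2*a)/((2*O)) = (2*a)*(1/(2*O)) = a/O)
H = 1 (H = (7 - (1 + 4))/2 = (7 - 1*5)/2 = (7 - 5)/2 = (½)*2 = 1)
(p(N, 4)*(-19))*H = (-5/4*(-19))*1 = (-5*¼*(-19))*1 = -5/4*(-19)*1 = (95/4)*1 = 95/4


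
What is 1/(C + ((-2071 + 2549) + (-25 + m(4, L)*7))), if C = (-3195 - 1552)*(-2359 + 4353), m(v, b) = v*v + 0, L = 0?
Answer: -1/9464953 ≈ -1.0565e-7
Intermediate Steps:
m(v, b) = v² (m(v, b) = v² + 0 = v²)
C = -9465518 (C = -4747*1994 = -9465518)
1/(C + ((-2071 + 2549) + (-25 + m(4, L)*7))) = 1/(-9465518 + ((-2071 + 2549) + (-25 + 4²*7))) = 1/(-9465518 + (478 + (-25 + 16*7))) = 1/(-9465518 + (478 + (-25 + 112))) = 1/(-9465518 + (478 + 87)) = 1/(-9465518 + 565) = 1/(-9464953) = -1/9464953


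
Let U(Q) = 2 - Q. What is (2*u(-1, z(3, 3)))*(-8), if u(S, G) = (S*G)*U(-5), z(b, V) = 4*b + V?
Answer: 1680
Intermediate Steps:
z(b, V) = V + 4*b
u(S, G) = 7*G*S (u(S, G) = (S*G)*(2 - 1*(-5)) = (G*S)*(2 + 5) = (G*S)*7 = 7*G*S)
(2*u(-1, z(3, 3)))*(-8) = (2*(7*(3 + 4*3)*(-1)))*(-8) = (2*(7*(3 + 12)*(-1)))*(-8) = (2*(7*15*(-1)))*(-8) = (2*(-105))*(-8) = -210*(-8) = 1680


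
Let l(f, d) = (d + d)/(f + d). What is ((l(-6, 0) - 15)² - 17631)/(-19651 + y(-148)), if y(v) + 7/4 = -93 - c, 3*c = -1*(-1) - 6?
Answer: 208872/236929 ≈ 0.88158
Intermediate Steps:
c = -5/3 (c = (-1*(-1) - 6)/3 = (1 - 6)/3 = (⅓)*(-5) = -5/3 ≈ -1.6667)
y(v) = -1117/12 (y(v) = -7/4 + (-93 - 1*(-5/3)) = -7/4 + (-93 + 5/3) = -7/4 - 274/3 = -1117/12)
l(f, d) = 2*d/(d + f) (l(f, d) = (2*d)/(d + f) = 2*d/(d + f))
((l(-6, 0) - 15)² - 17631)/(-19651 + y(-148)) = ((2*0/(0 - 6) - 15)² - 17631)/(-19651 - 1117/12) = ((2*0/(-6) - 15)² - 17631)/(-236929/12) = ((2*0*(-⅙) - 15)² - 17631)*(-12/236929) = ((0 - 15)² - 17631)*(-12/236929) = ((-15)² - 17631)*(-12/236929) = (225 - 17631)*(-12/236929) = -17406*(-12/236929) = 208872/236929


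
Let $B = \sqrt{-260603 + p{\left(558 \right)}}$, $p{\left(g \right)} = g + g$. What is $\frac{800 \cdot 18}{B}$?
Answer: $- \frac{14400 i \sqrt{259487}}{259487} \approx - 28.269 i$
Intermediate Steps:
$p{\left(g \right)} = 2 g$
$B = i \sqrt{259487}$ ($B = \sqrt{-260603 + 2 \cdot 558} = \sqrt{-260603 + 1116} = \sqrt{-259487} = i \sqrt{259487} \approx 509.4 i$)
$\frac{800 \cdot 18}{B} = \frac{800 \cdot 18}{i \sqrt{259487}} = 14400 \left(- \frac{i \sqrt{259487}}{259487}\right) = - \frac{14400 i \sqrt{259487}}{259487}$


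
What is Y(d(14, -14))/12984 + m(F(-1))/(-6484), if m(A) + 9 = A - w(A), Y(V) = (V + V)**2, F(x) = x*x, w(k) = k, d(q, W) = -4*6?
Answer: 627333/3507844 ≈ 0.17884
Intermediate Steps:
d(q, W) = -24
F(x) = x**2
Y(V) = 4*V**2 (Y(V) = (2*V)**2 = 4*V**2)
m(A) = -9 (m(A) = -9 + (A - A) = -9 + 0 = -9)
Y(d(14, -14))/12984 + m(F(-1))/(-6484) = (4*(-24)**2)/12984 - 9/(-6484) = (4*576)*(1/12984) - 9*(-1/6484) = 2304*(1/12984) + 9/6484 = 96/541 + 9/6484 = 627333/3507844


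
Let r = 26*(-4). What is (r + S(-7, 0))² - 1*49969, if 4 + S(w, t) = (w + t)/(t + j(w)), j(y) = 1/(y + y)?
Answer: -49869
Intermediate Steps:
j(y) = 1/(2*y)
S(w, t) = -4 + (t + w)/(t + 1/(2*w)) (S(w, t) = -4 + (w + t)/(t + 1/(2*w)) = -4 + (t + w)/(t + 1/(2*w)))
r = -104
(r + S(-7, 0))² - 1*49969 = (-104 + 2*(-2 - 1*(-7)*(-1*(-7) + 3*0))/(1 + 2*0*(-7)))² - 1*49969 = (-104 + 2*(-2 - 1*(-7)*(7 + 0))/(1 + 0))² - 49969 = (-104 + 2*(-2 - 1*(-7)*7)/1)² - 49969 = (-104 + 2*1*(-2 + 49))² - 49969 = (-104 + 2*1*47)² - 49969 = (-104 + 94)² - 49969 = (-10)² - 49969 = 100 - 49969 = -49869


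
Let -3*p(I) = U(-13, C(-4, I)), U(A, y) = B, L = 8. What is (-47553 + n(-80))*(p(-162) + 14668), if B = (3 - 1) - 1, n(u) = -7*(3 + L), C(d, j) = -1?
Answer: -2095862890/3 ≈ -6.9862e+8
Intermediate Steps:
n(u) = -77 (n(u) = -7*(3 + 8) = -7*11 = -77)
B = 1 (B = 2 - 1 = 1)
U(A, y) = 1
p(I) = -⅓ (p(I) = -⅓*1 = -⅓)
(-47553 + n(-80))*(p(-162) + 14668) = (-47553 - 77)*(-⅓ + 14668) = -47630*44003/3 = -2095862890/3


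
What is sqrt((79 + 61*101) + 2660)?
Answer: 10*sqrt(89) ≈ 94.340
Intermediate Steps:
sqrt((79 + 61*101) + 2660) = sqrt((79 + 6161) + 2660) = sqrt(6240 + 2660) = sqrt(8900) = 10*sqrt(89)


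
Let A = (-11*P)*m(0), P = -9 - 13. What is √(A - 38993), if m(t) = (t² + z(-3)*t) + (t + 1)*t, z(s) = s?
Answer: I*√38993 ≈ 197.47*I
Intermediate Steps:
P = -22
m(t) = t² - 3*t + t*(1 + t) (m(t) = (t² - 3*t) + (t + 1)*t = (t² - 3*t) + (1 + t)*t = (t² - 3*t) + t*(1 + t) = t² - 3*t + t*(1 + t))
A = 0 (A = (-11*(-22))*(2*0*(-1 + 0)) = 242*(2*0*(-1)) = 242*0 = 0)
√(A - 38993) = √(0 - 38993) = √(-38993) = I*√38993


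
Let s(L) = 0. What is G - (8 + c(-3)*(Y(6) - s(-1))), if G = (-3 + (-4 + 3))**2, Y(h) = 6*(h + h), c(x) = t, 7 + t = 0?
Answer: 512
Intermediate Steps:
t = -7 (t = -7 + 0 = -7)
c(x) = -7
Y(h) = 12*h (Y(h) = 6*(2*h) = 12*h)
G = 16 (G = (-3 - 1)**2 = (-4)**2 = 16)
G - (8 + c(-3)*(Y(6) - s(-1))) = 16 - (8 - 7*(12*6 - 1*0)) = 16 - (8 - 7*(72 + 0)) = 16 - (8 - 7*72) = 16 - (8 - 504) = 16 - 1*(-496) = 16 + 496 = 512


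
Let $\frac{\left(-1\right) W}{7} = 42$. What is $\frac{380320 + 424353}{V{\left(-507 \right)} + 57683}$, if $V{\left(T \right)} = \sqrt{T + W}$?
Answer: $\frac{46415952659}{3327329290} - \frac{2414019 i \sqrt{89}}{3327329290} \approx 13.95 - 0.0068445 i$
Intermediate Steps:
$W = -294$ ($W = \left(-7\right) 42 = -294$)
$V{\left(T \right)} = \sqrt{-294 + T}$ ($V{\left(T \right)} = \sqrt{T - 294} = \sqrt{-294 + T}$)
$\frac{380320 + 424353}{V{\left(-507 \right)} + 57683} = \frac{380320 + 424353}{\sqrt{-294 - 507} + 57683} = \frac{804673}{\sqrt{-801} + 57683} = \frac{804673}{3 i \sqrt{89} + 57683} = \frac{804673}{57683 + 3 i \sqrt{89}}$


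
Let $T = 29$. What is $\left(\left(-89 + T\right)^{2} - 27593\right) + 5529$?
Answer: $-18464$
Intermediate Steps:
$\left(\left(-89 + T\right)^{2} - 27593\right) + 5529 = \left(\left(-89 + 29\right)^{2} - 27593\right) + 5529 = \left(\left(-60\right)^{2} - 27593\right) + 5529 = \left(3600 - 27593\right) + 5529 = -23993 + 5529 = -18464$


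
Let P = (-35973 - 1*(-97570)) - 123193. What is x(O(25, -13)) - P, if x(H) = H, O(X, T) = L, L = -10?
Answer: 61586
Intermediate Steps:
O(X, T) = -10
P = -61596 (P = (-35973 + 97570) - 123193 = 61597 - 123193 = -61596)
x(O(25, -13)) - P = -10 - 1*(-61596) = -10 + 61596 = 61586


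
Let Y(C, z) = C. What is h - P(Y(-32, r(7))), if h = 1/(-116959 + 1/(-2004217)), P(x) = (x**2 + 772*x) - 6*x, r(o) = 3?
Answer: 5505850641846535/234411216104 ≈ 23488.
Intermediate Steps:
P(x) = x**2 + 766*x
h = -2004217/234411216104 (h = 1/(-116959 - 1/2004217) = 1/(-234411216104/2004217) = -2004217/234411216104 ≈ -8.5500e-6)
h - P(Y(-32, r(7))) = -2004217/234411216104 - (-32)*(766 - 32) = -2004217/234411216104 - (-32)*734 = -2004217/234411216104 - 1*(-23488) = -2004217/234411216104 + 23488 = 5505850641846535/234411216104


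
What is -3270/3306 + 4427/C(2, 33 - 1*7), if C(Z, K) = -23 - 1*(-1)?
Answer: -2451267/12122 ≈ -202.22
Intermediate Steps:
C(Z, K) = -22 (C(Z, K) = -23 + 1 = -22)
-3270/3306 + 4427/C(2, 33 - 1*7) = -3270/3306 + 4427/(-22) = -3270*1/3306 + 4427*(-1/22) = -545/551 - 4427/22 = -2451267/12122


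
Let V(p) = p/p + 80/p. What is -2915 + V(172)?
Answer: -125282/43 ≈ -2913.5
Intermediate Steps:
V(p) = 1 + 80/p
-2915 + V(172) = -2915 + (80 + 172)/172 = -2915 + (1/172)*252 = -2915 + 63/43 = -125282/43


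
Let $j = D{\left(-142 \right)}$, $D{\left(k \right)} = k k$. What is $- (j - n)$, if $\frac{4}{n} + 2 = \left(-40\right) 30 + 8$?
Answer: $- \frac{12037910}{597} \approx -20164.0$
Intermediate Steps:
$D{\left(k \right)} = k^{2}$
$n = - \frac{2}{597}$ ($n = \frac{4}{-2 + \left(\left(-40\right) 30 + 8\right)} = \frac{4}{-2 + \left(-1200 + 8\right)} = \frac{4}{-2 - 1192} = \frac{4}{-1194} = 4 \left(- \frac{1}{1194}\right) = - \frac{2}{597} \approx -0.0033501$)
$j = 20164$ ($j = \left(-142\right)^{2} = 20164$)
$- (j - n) = - (20164 - - \frac{2}{597}) = - (20164 + \frac{2}{597}) = \left(-1\right) \frac{12037910}{597} = - \frac{12037910}{597}$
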